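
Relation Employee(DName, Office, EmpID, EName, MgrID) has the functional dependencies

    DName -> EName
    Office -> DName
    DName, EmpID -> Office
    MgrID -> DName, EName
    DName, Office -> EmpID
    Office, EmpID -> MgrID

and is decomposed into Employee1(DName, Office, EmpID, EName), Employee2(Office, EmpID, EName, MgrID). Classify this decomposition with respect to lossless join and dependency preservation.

lossless but not dependency-preserving

Lossless test: (Office, EmpID, EName)⁺ = {DName, Office, EmpID, EName, MgrID}, which contains all of one fragment — lossless.
Dependency preservation: the restricted closure of {MgrID} across the fragments never reaches {DName, EName}, so MgrID → DName, EName cannot be enforced without a join — not preserved.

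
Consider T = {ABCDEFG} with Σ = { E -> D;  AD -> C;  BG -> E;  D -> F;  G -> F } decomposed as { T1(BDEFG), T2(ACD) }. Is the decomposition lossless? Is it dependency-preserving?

lossy but dependency-preserving

Lossless test: (D)⁺ = {DF}, which is a superkey of neither fragment — lossy.
Dependency preservation: every FD's attributes lie within a single fragment, so each can be enforced locally — preserved.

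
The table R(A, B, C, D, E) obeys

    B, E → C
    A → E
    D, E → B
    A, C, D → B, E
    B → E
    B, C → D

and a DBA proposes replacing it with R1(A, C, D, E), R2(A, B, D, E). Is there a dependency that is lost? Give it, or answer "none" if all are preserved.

B, E → C: restricted closure across fragments reaches C.
A → E lies within R1.
D, E → B lies within R2.
A, C, D → B, E: restricted closure across fragments reaches B, E.
B → E lies within R2.
B, C → D: restricted closure across fragments reaches D.
Every dependency is enforceable on the fragments, so the decomposition is dependency-preserving.

none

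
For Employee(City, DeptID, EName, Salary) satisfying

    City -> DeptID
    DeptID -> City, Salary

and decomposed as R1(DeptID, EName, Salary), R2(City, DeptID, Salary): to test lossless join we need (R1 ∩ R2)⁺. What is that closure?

R1 ∩ R2 = {DeptID, Salary}.
DeptID → City, Salary applies, adding City
Closure: {City, DeptID, Salary}.

City, DeptID, Salary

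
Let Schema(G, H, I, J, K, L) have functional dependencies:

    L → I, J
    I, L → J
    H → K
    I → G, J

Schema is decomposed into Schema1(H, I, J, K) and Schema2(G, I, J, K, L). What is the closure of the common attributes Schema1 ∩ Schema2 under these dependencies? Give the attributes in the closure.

G, I, J, K

Schema1 ∩ Schema2 = {I, J, K}.
I → G, J applies, adding G
Closure: {G, I, J, K}.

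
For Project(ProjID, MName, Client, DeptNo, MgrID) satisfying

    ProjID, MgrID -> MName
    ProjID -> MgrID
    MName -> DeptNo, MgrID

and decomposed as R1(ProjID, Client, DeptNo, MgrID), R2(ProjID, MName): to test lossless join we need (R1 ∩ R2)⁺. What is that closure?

ProjID, MName, DeptNo, MgrID

R1 ∩ R2 = {ProjID}.
ProjID → MgrID applies, adding MgrID
ProjID, MgrID → MName applies, adding MName
MName → DeptNo, MgrID applies, adding DeptNo
Closure: {ProjID, MName, DeptNo, MgrID}.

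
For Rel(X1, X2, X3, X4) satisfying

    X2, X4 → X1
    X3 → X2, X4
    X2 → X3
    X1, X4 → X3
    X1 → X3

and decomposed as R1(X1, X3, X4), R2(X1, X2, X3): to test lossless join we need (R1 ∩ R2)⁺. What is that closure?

X1, X2, X3, X4

R1 ∩ R2 = {X1, X3}.
X3 → X2, X4 applies, adding X2, X4
Closure: {X1, X2, X3, X4}.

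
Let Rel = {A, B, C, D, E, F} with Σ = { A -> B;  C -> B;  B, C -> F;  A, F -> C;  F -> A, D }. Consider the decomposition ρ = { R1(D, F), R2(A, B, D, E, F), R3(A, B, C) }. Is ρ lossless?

No

Chase test. Columns are A, B, C, D, E, F; row i has aⱼ where attribute j ∈ Ri, else bᵢⱼ.
Initial tableau (one row per fragment):
  row 1: b11 b12 b13 a4 b15 a6
  row 2: a1 a2 b23 a4 a5 a6
  row 3: a1 a2 a3 b34 b35 b36
Rows 1 and 2 agree on F; apply F→A, D and equate their A, D entries.
Rows 1 and 2 agree on A; apply A→B and equate their B entries.
Rows 1 and 2 agree on A, F; apply A, F→C and equate their C entries.
No row becomes fully distinguished — the join is lossy.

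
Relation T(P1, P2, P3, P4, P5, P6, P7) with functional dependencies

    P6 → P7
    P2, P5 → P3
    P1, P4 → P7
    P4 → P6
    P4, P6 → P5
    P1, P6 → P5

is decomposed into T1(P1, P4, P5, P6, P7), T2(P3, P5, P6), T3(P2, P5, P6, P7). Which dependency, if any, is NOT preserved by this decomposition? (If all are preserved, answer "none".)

Check P2, P5 → P3: no single fragment contains all of {P2, P3, P5}, and the restricted closure of {P2, P5} across the fragments never reaches {P3}.
P6 → P7 is preserved.
P1, P4 → P7 is preserved.
P4 → P6 is preserved.
P4, P6 → P5 is preserved.
P1, P6 → P5 is preserved.

P2, P5 → P3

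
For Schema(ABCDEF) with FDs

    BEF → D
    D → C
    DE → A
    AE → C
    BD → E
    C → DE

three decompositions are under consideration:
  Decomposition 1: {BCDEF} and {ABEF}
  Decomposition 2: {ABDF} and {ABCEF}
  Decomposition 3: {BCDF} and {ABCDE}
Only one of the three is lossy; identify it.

Decomposition 2

Decomposition 1: common = {BEF}, closure = {ABCDEF} → lossless.
Decomposition 2: common = {ABF}, closure = {ABF} → lossy.
Decomposition 3: common = {BCD}, closure = {ABCDE} → lossless.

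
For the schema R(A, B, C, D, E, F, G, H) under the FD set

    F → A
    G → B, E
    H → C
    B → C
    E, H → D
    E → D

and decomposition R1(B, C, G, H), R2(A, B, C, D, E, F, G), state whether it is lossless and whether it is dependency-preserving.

lossy but dependency-preserving

Lossless test: (B, C, G)⁺ = {B, C, D, E, G}, which is a superkey of neither fragment — lossy.
Dependency preservation: E, H → D is not contained in any single fragment, but the restricted closure of its left-hand side across the fragments still reaches the right-hand side; the remaining FDs each lie inside some fragment. All dependencies are preserved.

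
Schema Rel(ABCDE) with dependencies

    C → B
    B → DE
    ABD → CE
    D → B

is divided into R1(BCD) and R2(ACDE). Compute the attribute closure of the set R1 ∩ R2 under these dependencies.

BCDE

R1 ∩ R2 = {CD}.
C → B applies, adding B
B → DE applies, adding E
Closure: {BCDE}.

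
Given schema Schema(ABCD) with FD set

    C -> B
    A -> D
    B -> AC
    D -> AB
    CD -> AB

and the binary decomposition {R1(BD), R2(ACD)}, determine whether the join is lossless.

Common attributes: R1 ∩ R2 = {D}.
Closure of {D}: D → AB applies, adding AB; B → AC applies, adding C. So (D)⁺ = {ABCD}.
This closure contains every attribute of R1, so R1 ∩ R2 → R1. The join is lossless.

Yes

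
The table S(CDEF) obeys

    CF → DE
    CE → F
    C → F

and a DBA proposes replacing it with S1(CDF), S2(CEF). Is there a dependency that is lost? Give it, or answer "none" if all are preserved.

none

CF → DE: restricted closure across fragments reaches DE.
CE → F lies within S2.
C → F lies within S1.
Every dependency is enforceable on the fragments, so the decomposition is dependency-preserving.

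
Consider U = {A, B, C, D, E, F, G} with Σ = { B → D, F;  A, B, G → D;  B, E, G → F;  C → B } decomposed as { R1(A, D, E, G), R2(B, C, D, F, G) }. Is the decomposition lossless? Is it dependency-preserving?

Lossless test: (D, G)⁺ = {D, G}, which is a superkey of neither fragment — lossy.
Dependency preservation: A, B, G → D; B, E, G → F are not contained in any single fragment, but the restricted closure of each left-hand side across the fragments still reaches the right-hand side; the remaining FDs each lie inside some fragment. All dependencies are preserved.

lossy but dependency-preserving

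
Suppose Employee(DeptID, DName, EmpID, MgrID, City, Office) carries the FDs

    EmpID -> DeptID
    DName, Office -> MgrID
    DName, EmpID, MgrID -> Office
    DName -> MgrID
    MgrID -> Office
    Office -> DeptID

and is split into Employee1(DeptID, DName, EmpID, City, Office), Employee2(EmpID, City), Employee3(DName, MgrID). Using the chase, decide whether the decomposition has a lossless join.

Chase test. Columns are DeptID, DName, EmpID, MgrID, City, Office; row i has aⱼ where attribute j ∈ Employeei, else bᵢⱼ.
Initial tableau (one row per fragment):
  row 1: a1 a2 a3 b14 a5 a6
  row 2: b21 b22 a3 b24 a5 b26
  row 3: b31 a2 b33 a4 b35 b36
Rows 1 and 2 agree on EmpID; apply EmpID→DeptID and equate their DeptID entries.
Rows 1 and 3 agree on DName; apply DName→MgrID and equate their MgrID entries.
Rows 1 and 3 agree on MgrID; apply MgrID→Office and equate their Office entries.
Rows 1 and 3 agree on Office; apply Office→DeptID and equate their DeptID entries.
Row 1 is now all distinguished symbols — the join is lossless.

Yes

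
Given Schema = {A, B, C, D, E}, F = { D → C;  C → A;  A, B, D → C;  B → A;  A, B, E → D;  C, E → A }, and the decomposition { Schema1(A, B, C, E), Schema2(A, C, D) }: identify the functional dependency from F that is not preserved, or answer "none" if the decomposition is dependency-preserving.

A, B, E → D

Check A, B, E → D: no single fragment contains all of {A, B, D, E}, and the restricted closure of {A, B, E} across the fragments never reaches {D}.
D → C is preserved.
C → A is preserved.
A, B, D → C is preserved.
B → A is preserved.
C, E → A is preserved.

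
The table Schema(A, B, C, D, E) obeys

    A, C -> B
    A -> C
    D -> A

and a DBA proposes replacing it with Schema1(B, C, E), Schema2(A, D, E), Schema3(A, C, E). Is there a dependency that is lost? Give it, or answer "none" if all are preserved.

Check A, C → B: no single fragment contains all of {A, B, C}, and the restricted closure of {A, C} across the fragments never reaches {B}.
A → C is preserved.
D → A is preserved.

A, C -> B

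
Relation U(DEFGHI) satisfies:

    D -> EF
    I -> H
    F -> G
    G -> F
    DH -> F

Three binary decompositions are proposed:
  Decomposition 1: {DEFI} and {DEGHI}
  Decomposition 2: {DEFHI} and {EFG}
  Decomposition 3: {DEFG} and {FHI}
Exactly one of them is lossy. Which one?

Decomposition 3

Decomposition 1: common = {DEI}, closure = {DEFGHI} → lossless.
Decomposition 2: common = {EF}, closure = {EFG} → lossless.
Decomposition 3: common = {F}, closure = {FG} → lossy.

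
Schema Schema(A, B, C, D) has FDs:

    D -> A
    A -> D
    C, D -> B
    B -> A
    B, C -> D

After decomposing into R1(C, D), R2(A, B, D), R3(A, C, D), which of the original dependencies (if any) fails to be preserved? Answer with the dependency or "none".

C, D -> B

Check C, D → B: no single fragment contains all of {B, C, D}, and the restricted closure of {C, D} across the fragments never reaches {B}.
D → A is preserved.
A → D is preserved.
B → A is preserved.
B, C → D is preserved.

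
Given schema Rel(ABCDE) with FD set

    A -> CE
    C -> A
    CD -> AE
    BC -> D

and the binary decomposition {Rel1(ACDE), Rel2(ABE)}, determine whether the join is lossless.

Common attributes: Rel1 ∩ Rel2 = {AE}.
Closure of {AE}: A → CE applies, adding C. So (AE)⁺ = {ACE}.
The closure contains neither all of Rel1 = {ACDE} nor all of Rel2 = {ABE}, so the common attributes are not a superkey of either fragment. The join is lossy.

No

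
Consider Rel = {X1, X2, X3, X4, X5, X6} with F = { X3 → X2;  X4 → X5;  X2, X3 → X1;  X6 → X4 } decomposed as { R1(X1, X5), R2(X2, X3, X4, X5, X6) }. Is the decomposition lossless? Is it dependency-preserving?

Lossless test: (X5)⁺ = {X5}, which is a superkey of neither fragment — lossy.
Dependency preservation: the restricted closure of {X2, X3} across the fragments never reaches {X1}, so X2, X3 → X1 cannot be enforced without a join — not preserved.

lossy and not dependency-preserving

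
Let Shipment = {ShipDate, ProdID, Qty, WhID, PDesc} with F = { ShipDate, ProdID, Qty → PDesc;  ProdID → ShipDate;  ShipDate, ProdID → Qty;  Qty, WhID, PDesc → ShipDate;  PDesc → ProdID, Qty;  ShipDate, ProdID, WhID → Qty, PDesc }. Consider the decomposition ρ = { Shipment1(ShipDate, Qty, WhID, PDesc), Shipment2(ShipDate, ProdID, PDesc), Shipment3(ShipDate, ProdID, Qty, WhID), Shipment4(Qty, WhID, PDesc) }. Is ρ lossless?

Yes

Chase test. Columns are ShipDate, ProdID, Qty, WhID, PDesc; row i has aⱼ where attribute j ∈ Shipmenti, else bᵢⱼ.
Initial tableau (one row per fragment):
  row 1: a1 b12 a3 a4 a5
  row 2: a1 a2 b23 b24 a5
  row 3: a1 a2 a3 a4 b35
  row 4: b41 b42 a3 a4 a5
Rows 2 and 3 agree on ShipDate, ProdID; apply ShipDate, ProdID→Qty and equate their Qty entries.
Rows 1 and 4 agree on Qty, WhID, PDesc; apply Qty, WhID, PDesc→ShipDate and equate their ShipDate entries.
Rows 1 and 2 agree on PDesc; apply PDesc→ProdID, Qty and equate their ProdID, Qty entries.
Rows 1 and 4 agree on PDesc; apply PDesc→ProdID, Qty and equate their ProdID, Qty entries.
Rows 1 and 3 agree on ShipDate, ProdID, WhID; apply ShipDate, ProdID, WhID→Qty, PDesc and equate their Qty, PDesc entries.
Row 1 is now all distinguished symbols — the join is lossless.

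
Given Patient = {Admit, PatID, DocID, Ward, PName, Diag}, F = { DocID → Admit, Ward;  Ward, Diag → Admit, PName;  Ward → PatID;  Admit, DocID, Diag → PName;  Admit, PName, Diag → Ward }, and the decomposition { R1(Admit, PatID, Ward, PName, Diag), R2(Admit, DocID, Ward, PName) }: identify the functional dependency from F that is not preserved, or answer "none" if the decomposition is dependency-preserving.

none

DocID → Admit, Ward lies within R2.
Ward, Diag → Admit, PName lies within R1.
Ward → PatID lies within R1.
Admit, DocID, Diag → PName: restricted closure across fragments reaches PName.
Admit, PName, Diag → Ward lies within R1.
Every dependency is enforceable on the fragments, so the decomposition is dependency-preserving.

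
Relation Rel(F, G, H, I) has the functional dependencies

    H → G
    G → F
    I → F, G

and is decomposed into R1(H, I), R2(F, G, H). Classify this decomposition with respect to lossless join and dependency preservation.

lossless but not dependency-preserving

Lossless test: (H)⁺ = {F, G, H}, which contains all of one fragment — lossless.
Dependency preservation: the restricted closure of {I} across the fragments never reaches {F, G}, so I → F, G cannot be enforced without a join — not preserved.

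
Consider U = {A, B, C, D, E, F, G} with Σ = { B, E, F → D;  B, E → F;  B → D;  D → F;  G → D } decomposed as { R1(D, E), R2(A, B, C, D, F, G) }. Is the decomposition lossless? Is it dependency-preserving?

Lossless test: (D)⁺ = {D, F}, which is a superkey of neither fragment — lossy.
Dependency preservation: B, E, F → D; B, E → F are not contained in any single fragment, but the restricted closure of each left-hand side across the fragments still reaches the right-hand side; the remaining FDs each lie inside some fragment. All dependencies are preserved.

lossy but dependency-preserving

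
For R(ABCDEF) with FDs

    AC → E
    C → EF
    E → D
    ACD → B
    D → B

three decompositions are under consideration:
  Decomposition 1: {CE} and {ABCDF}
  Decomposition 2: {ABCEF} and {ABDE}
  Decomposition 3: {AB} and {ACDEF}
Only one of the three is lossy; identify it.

Decomposition 1: common = {C}, closure = {BCDEF} → lossless.
Decomposition 2: common = {ABE}, closure = {ABDE} → lossless.
Decomposition 3: common = {A}, closure = {A} → lossy.

Decomposition 3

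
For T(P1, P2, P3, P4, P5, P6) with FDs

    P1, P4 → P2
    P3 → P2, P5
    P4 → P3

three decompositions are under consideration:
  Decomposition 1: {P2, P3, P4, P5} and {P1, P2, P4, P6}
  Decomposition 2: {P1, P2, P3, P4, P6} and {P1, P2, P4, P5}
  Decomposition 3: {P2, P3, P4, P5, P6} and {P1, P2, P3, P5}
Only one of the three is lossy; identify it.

Decomposition 1: common = {P2, P4}, closure = {P2, P3, P4, P5} → lossless.
Decomposition 2: common = {P1, P2, P4}, closure = {P1, P2, P3, P4, P5} → lossless.
Decomposition 3: common = {P2, P3, P5}, closure = {P2, P3, P5} → lossy.

Decomposition 3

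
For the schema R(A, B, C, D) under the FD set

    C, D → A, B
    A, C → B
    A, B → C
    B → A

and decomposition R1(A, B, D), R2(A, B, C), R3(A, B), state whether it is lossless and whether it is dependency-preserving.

lossless but not dependency-preserving

Lossless test (chase): Rows 1 and 2 agree on A, B; apply A, B→C and equate their C entries. Rows 1 and 3 agree on A, B; apply A, B→C and equate their C entries. Row 1 is now all distinguished symbols — the join is lossless.
Dependency preservation: the restricted closure of {C, D} across the fragments never reaches {A, B}, so C, D → A, B cannot be enforced without a join — not preserved.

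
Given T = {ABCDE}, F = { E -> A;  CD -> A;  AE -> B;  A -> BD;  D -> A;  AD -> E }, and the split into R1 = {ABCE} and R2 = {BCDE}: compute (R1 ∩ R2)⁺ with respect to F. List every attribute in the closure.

ABCDE

R1 ∩ R2 = {BCE}.
E → A applies, adding A
A → BD applies, adding D
Closure: {ABCDE}.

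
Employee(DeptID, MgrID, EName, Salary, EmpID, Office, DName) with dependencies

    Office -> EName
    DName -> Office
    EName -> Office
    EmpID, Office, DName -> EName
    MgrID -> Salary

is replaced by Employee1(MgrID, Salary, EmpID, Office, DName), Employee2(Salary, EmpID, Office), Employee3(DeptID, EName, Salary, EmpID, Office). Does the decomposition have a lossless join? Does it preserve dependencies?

lossy but dependency-preserving

Lossless test (chase): Rows 1 and 2 agree on Office; apply Office→EName and equate their EName entries. Rows 1 and 3 agree on Office; apply Office→EName and equate their EName entries. No row becomes fully distinguished — the join is lossy.
Dependency preservation: EmpID, Office, DName → EName is not contained in any single fragment, but the restricted closure of its left-hand side across the fragments still reaches the right-hand side; the remaining FDs each lie inside some fragment. All dependencies are preserved.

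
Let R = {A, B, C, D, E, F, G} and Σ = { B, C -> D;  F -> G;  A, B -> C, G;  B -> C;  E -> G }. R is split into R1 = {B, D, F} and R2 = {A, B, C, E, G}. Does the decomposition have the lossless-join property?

No

Common attributes: R1 ∩ R2 = {B}.
Closure of {B}: B → C applies, adding C; B, C → D applies, adding D. So (B)⁺ = {B, C, D}.
The closure contains neither all of R1 = {B, D, F} nor all of R2 = {A, B, C, E, G}, so the common attributes are not a superkey of either fragment. The join is lossy.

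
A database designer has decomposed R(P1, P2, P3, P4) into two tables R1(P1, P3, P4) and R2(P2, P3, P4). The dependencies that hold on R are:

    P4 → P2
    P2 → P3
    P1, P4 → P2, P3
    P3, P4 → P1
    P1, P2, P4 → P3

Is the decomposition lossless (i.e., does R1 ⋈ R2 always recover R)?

Yes

Common attributes: R1 ∩ R2 = {P3, P4}.
Closure of {P3, P4}: P4 → P2 applies, adding P2; P3, P4 → P1 applies, adding P1. So (P3, P4)⁺ = {P1, P2, P3, P4}.
This closure contains every attribute of R1, so R1 ∩ R2 → R1. The join is lossless.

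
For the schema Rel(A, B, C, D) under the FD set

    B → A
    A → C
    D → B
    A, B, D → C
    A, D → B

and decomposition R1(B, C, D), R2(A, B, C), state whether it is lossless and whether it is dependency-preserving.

Lossless test: (B, C)⁺ = {A, B, C}, which contains all of one fragment — lossless.
Dependency preservation: A, B, D → C; A, D → B are not contained in any single fragment, but the restricted closure of each left-hand side across the fragments still reaches the right-hand side; the remaining FDs each lie inside some fragment. All dependencies are preserved.

lossless and dependency-preserving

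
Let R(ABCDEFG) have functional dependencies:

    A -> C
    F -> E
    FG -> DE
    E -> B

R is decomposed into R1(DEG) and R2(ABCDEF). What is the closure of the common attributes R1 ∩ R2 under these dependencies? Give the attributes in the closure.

BDE

R1 ∩ R2 = {DE}.
E → B applies, adding B
Closure: {BDE}.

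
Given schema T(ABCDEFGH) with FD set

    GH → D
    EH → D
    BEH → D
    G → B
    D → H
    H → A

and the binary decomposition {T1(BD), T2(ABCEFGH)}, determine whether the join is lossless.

Common attributes: T1 ∩ T2 = {B}.
No dependency enlarges {B}, so (B)⁺ = {B}.
The closure contains neither all of T1 = {BD} nor all of T2 = {ABCEFGH}, so the common attributes are not a superkey of either fragment. The join is lossy.

No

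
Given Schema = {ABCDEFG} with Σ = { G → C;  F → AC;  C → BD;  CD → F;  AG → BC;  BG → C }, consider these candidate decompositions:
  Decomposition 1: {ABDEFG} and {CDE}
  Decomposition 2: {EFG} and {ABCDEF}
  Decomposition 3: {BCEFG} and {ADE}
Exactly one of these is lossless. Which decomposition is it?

Decomposition 1: common = {DE}, closure = {DE} → lossy.
Decomposition 2: common = {EF}, closure = {ABCDEF} → lossless.
Decomposition 3: common = {E}, closure = {E} → lossy.

Decomposition 2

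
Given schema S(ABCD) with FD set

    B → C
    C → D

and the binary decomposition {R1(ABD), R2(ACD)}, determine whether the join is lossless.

No

Common attributes: R1 ∩ R2 = {AD}.
No dependency enlarges {AD}, so (AD)⁺ = {AD}.
The closure contains neither all of R1 = {ABD} nor all of R2 = {ACD}, so the common attributes are not a superkey of either fragment. The join is lossy.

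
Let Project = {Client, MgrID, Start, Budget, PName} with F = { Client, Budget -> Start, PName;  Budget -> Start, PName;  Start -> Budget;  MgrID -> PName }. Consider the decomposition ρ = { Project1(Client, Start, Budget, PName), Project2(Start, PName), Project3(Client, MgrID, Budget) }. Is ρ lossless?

Yes

Chase test. Columns are Client, MgrID, Start, Budget, PName; row i has aⱼ where attribute j ∈ Projecti, else bᵢⱼ.
Initial tableau (one row per fragment):
  row 1: a1 b12 a3 a4 a5
  row 2: b21 b22 a3 b24 a5
  row 3: a1 a2 b33 a4 b35
Rows 1 and 3 agree on Client, Budget; apply Client, Budget→Start, PName and equate their Start, PName entries.
Rows 1 and 2 agree on Start; apply Start→Budget and equate their Budget entries.
Row 3 is now all distinguished symbols — the join is lossless.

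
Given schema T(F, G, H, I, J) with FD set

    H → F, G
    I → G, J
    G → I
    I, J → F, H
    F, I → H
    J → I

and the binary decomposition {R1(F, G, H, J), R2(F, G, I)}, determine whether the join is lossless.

Yes

Common attributes: R1 ∩ R2 = {F, G}.
Closure of {F, G}: G → I applies, adding I; F, I → H applies, adding H; I → G, J applies, adding J. So (F, G)⁺ = {F, G, H, I, J}.
This closure contains every attribute of R1, so R1 ∩ R2 → R1. The join is lossless.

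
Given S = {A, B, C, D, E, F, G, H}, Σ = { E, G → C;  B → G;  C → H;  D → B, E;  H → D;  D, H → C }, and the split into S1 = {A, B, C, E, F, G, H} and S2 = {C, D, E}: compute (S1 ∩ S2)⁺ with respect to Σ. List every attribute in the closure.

S1 ∩ S2 = {C, E}.
C → H applies, adding H
H → D applies, adding D
D → B, E applies, adding B
B → G applies, adding G
Closure: {B, C, D, E, G, H}.

B, C, D, E, G, H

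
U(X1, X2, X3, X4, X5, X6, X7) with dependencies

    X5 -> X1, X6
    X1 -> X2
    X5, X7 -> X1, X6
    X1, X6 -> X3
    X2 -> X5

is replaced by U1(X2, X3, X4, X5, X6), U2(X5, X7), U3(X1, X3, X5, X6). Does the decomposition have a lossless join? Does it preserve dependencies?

Lossless test (chase): Rows 1 and 2 agree on X5; apply X5→X1, X6 and equate their X1, X6 entries. Rows 1 and 3 agree on X5; apply X5→X1, X6 and equate their X1, X6 entries. Rows 1 and 2 agree on X1; apply X1→X2 and equate their X2 entries. Rows 1 and 3 agree on X1; apply X1→X2 and equate their X2 entries. Rows 1 and 2 agree on X1, X6; apply X1, X6→X3 and equate their X3 entries. No row becomes fully distinguished — the join is lossy.
Dependency preservation: X1 → X2; X5, X7 → X1, X6 are not contained in any single fragment, but the restricted closure of each left-hand side across the fragments still reaches the right-hand side; the remaining FDs each lie inside some fragment. All dependencies are preserved.

lossy but dependency-preserving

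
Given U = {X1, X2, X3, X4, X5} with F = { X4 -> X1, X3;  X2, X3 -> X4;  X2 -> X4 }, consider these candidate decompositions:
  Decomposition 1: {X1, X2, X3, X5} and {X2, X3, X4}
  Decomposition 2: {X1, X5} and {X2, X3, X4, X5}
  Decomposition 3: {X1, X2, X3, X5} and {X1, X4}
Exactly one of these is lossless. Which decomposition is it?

Decomposition 1

Decomposition 1: common = {X2, X3}, closure = {X1, X2, X3, X4} → lossless.
Decomposition 2: common = {X5}, closure = {X5} → lossy.
Decomposition 3: common = {X1}, closure = {X1} → lossy.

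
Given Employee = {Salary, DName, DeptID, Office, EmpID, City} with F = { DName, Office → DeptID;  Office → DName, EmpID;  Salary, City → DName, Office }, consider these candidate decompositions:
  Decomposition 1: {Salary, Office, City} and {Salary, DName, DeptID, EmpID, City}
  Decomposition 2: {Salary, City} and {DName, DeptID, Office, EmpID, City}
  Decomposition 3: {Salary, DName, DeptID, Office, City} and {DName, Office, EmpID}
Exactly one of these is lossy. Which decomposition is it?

Decomposition 2

Decomposition 1: common = {Salary, City}, closure = {Salary, DName, DeptID, Office, EmpID, City} → lossless.
Decomposition 2: common = {City}, closure = {City} → lossy.
Decomposition 3: common = {DName, Office}, closure = {DName, DeptID, Office, EmpID} → lossless.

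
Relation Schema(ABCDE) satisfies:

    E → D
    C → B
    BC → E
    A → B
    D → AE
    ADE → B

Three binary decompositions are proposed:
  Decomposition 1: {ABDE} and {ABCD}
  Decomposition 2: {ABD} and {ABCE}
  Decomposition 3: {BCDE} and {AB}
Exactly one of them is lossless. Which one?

Decomposition 1: common = {ABD}, closure = {ABDE} → lossless.
Decomposition 2: common = {AB}, closure = {AB} → lossy.
Decomposition 3: common = {B}, closure = {B} → lossy.

Decomposition 1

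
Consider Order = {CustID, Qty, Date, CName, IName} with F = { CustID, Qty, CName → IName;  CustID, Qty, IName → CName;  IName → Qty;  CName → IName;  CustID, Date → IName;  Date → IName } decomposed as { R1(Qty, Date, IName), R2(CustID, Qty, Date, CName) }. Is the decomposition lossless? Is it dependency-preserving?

lossless but not dependency-preserving

Lossless test: (Qty, Date)⁺ = {Qty, Date, IName}, which contains all of one fragment — lossless.
Dependency preservation: the restricted closure of {CustID, Qty, CName} across the fragments never reaches {IName}, so CustID, Qty, CName → IName cannot be enforced without a join — not preserved.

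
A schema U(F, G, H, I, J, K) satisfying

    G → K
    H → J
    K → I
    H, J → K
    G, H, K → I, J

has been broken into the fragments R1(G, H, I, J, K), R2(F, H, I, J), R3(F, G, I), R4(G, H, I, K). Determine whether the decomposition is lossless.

Chase test. Columns are F, G, H, I, J, K; row i has aⱼ where attribute j ∈ Ri, else bᵢⱼ.
Initial tableau (one row per fragment):
  row 1: b11 a2 a3 a4 a5 a6
  row 2: a1 b22 a3 a4 a5 b26
  row 3: a1 a2 b33 a4 b35 b36
  row 4: b41 a2 a3 a4 b45 a6
Rows 1 and 3 agree on G; apply G→K and equate their K entries.
Rows 1 and 4 agree on H; apply H→J and equate their J entries.
Rows 1 and 2 agree on H, J; apply H, J→K and equate their K entries.
No row becomes fully distinguished — the join is lossy.

No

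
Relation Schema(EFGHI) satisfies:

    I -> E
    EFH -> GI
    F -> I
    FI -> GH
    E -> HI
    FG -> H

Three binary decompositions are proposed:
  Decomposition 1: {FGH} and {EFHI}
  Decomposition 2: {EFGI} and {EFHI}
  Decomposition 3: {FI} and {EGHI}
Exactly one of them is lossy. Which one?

Decomposition 3

Decomposition 1: common = {FH}, closure = {EFGHI} → lossless.
Decomposition 2: common = {EFI}, closure = {EFGHI} → lossless.
Decomposition 3: common = {I}, closure = {EHI} → lossy.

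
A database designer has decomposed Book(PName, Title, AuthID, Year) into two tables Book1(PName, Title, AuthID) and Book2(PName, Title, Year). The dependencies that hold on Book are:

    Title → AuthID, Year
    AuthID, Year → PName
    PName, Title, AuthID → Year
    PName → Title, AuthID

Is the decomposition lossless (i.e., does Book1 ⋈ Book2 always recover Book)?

Common attributes: Book1 ∩ Book2 = {PName, Title}.
Closure of {PName, Title}: Title → AuthID, Year applies, adding AuthID, Year. So (PName, Title)⁺ = {PName, Title, AuthID, Year}.
This closure contains every attribute of Book1, so Book1 ∩ Book2 → Book1. The join is lossless.

Yes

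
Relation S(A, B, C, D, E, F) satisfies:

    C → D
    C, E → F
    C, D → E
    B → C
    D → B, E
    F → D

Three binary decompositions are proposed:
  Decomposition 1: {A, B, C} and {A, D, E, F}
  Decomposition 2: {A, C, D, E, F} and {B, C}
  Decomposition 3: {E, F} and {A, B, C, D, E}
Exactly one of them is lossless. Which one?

Decomposition 1: common = {A}, closure = {A} → lossy.
Decomposition 2: common = {C}, closure = {B, C, D, E, F} → lossless.
Decomposition 3: common = {E}, closure = {E} → lossy.

Decomposition 2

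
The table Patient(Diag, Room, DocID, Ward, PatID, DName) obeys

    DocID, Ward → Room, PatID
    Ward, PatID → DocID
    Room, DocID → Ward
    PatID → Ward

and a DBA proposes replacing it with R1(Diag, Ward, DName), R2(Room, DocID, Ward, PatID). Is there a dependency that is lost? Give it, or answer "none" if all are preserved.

DocID, Ward → Room, PatID lies within R2.
Ward, PatID → DocID lies within R2.
Room, DocID → Ward lies within R2.
PatID → Ward lies within R2.
Every dependency is enforceable on the fragments, so the decomposition is dependency-preserving.

none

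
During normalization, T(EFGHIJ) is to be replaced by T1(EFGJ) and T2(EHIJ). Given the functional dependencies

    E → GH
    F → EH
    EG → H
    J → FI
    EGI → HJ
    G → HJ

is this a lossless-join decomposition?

Yes

Common attributes: T1 ∩ T2 = {EJ}.
Closure of {EJ}: E → GH applies, adding GH; J → FI applies, adding FI. So (EJ)⁺ = {EFGHIJ}.
This closure contains every attribute of T1, so T1 ∩ T2 → T1. The join is lossless.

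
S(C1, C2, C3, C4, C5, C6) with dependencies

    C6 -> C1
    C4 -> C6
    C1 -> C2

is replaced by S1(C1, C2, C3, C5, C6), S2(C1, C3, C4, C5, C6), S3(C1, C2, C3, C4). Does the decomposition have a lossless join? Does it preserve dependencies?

lossless and dependency-preserving

Lossless test (chase): Rows 2 and 3 agree on C4; apply C4→C6 and equate their C6 entries. Rows 1 and 2 agree on C1; apply C1→C2 and equate their C2 entries. Row 2 is now all distinguished symbols — the join is lossless.
Dependency preservation: every FD's attributes lie within a single fragment, so each can be enforced locally — preserved.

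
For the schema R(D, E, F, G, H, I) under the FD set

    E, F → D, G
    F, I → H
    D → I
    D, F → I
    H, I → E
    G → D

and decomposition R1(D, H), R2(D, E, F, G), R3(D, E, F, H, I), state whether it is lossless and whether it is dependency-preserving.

lossless and dependency-preserving

Lossless test (chase): Rows 2 and 3 agree on E, F; apply E, F→D, G and equate their D, G entries. Rows 1 and 2 agree on D; apply D→I and equate their I entries. Rows 1 and 3 agree on D; apply D→I and equate their I entries. Rows 1 and 3 agree on H, I; apply H, I→E and equate their E entries. Rows 2 and 3 agree on F, I; apply F, I→H and equate their H entries. Row 2 is now all distinguished symbols — the join is lossless.
Dependency preservation: every FD's attributes lie within a single fragment, so each can be enforced locally — preserved.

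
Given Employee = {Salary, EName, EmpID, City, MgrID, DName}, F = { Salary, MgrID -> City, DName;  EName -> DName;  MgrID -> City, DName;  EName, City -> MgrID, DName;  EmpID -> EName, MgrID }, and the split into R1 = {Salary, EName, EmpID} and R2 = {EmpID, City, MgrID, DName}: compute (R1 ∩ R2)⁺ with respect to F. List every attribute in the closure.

R1 ∩ R2 = {EmpID}.
EmpID → EName, MgrID applies, adding EName, MgrID
EName → DName applies, adding DName
MgrID → City, DName applies, adding City
Closure: {EName, EmpID, City, MgrID, DName}.

EName, EmpID, City, MgrID, DName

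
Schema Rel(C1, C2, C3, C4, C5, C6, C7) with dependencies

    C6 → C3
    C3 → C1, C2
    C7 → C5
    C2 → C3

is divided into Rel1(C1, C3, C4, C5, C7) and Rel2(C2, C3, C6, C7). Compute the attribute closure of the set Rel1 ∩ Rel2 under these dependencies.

Rel1 ∩ Rel2 = {C3, C7}.
C3 → C1, C2 applies, adding C1, C2
C7 → C5 applies, adding C5
Closure: {C1, C2, C3, C5, C7}.

C1, C2, C3, C5, C7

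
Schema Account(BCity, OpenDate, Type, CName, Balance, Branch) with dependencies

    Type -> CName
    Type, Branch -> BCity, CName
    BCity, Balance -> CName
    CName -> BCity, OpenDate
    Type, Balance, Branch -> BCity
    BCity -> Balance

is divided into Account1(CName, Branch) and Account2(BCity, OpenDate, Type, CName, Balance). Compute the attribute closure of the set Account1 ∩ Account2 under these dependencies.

Account1 ∩ Account2 = {CName}.
CName → BCity, OpenDate applies, adding BCity, OpenDate
BCity → Balance applies, adding Balance
Closure: {BCity, OpenDate, CName, Balance}.

BCity, OpenDate, CName, Balance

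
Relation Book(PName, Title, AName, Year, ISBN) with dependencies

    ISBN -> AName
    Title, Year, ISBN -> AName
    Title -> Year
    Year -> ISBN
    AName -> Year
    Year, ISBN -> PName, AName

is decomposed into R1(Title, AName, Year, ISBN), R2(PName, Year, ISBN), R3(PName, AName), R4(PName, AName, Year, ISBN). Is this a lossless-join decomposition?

Chase test. Columns are PName, Title, AName, Year, ISBN; row i has aⱼ where attribute j ∈ Ri, else bᵢⱼ.
Initial tableau (one row per fragment):
  row 1: b11 a2 a3 a4 a5
  row 2: a1 b22 b23 a4 a5
  row 3: a1 b32 a3 b34 b35
  row 4: a1 b42 a3 a4 a5
Rows 1 and 2 agree on ISBN; apply ISBN→AName and equate their AName entries.
Rows 1 and 3 agree on AName; apply AName→Year and equate their Year entries.
Rows 1 and 2 agree on Year, ISBN; apply Year, ISBN→PName, AName and equate their PName, AName entries.
Rows 1 and 3 agree on Year; apply Year→ISBN and equate their ISBN entries.
Row 1 is now all distinguished symbols — the join is lossless.

Yes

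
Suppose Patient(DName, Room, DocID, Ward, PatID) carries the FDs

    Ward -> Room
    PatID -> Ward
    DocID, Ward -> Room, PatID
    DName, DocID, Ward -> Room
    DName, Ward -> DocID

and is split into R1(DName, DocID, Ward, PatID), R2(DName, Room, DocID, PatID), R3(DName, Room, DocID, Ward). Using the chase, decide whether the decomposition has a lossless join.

Chase test. Columns are DName, Room, DocID, Ward, PatID; row i has aⱼ where attribute j ∈ Ri, else bᵢⱼ.
Initial tableau (one row per fragment):
  row 1: a1 b12 a3 a4 a5
  row 2: a1 a2 a3 b24 a5
  row 3: a1 a2 a3 a4 b35
Rows 1 and 3 agree on Ward; apply Ward→Room and equate their Room entries.
Rows 1 and 2 agree on PatID; apply PatID→Ward and equate their Ward entries.
Rows 1 and 3 agree on DocID, Ward; apply DocID, Ward→Room, PatID and equate their Room, PatID entries.
Row 1 is now all distinguished symbols — the join is lossless.

Yes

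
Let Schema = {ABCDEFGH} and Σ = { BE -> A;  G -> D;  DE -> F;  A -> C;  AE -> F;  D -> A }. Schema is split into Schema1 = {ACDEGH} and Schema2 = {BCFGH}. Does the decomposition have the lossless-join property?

No

Common attributes: Schema1 ∩ Schema2 = {CGH}.
Closure of {CGH}: G → D applies, adding D; D → A applies, adding A. So (CGH)⁺ = {ACDGH}.
The closure contains neither all of Schema1 = {ACDEGH} nor all of Schema2 = {BCFGH}, so the common attributes are not a superkey of either fragment. The join is lossy.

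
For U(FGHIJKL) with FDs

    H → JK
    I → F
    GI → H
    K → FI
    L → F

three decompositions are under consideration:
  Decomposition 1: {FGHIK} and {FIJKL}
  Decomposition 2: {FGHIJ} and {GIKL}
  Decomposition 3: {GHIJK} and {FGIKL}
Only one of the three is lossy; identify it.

Decomposition 1: common = {FIK}, closure = {FIK} → lossy.
Decomposition 2: common = {GI}, closure = {FGHIJK} → lossless.
Decomposition 3: common = {GIK}, closure = {FGHIJK} → lossless.

Decomposition 1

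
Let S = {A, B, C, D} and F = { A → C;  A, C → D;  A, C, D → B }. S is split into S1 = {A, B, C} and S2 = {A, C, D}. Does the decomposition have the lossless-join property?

Yes

Common attributes: S1 ∩ S2 = {A, C}.
Closure of {A, C}: A, C → D applies, adding D; A, C, D → B applies, adding B. So (A, C)⁺ = {A, B, C, D}.
This closure contains every attribute of S1, so S1 ∩ S2 → S1. The join is lossless.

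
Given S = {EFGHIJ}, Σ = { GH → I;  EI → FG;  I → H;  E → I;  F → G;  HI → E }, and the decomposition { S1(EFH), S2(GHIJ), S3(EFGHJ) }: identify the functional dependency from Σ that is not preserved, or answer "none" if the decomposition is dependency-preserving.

GH → I lies within S2.
EI → FG: restricted closure across fragments reaches FG.
I → H lies within S2.
E → I: restricted closure across fragments reaches I.
F → G lies within S3.
HI → E: restricted closure across fragments reaches E.
Every dependency is enforceable on the fragments, so the decomposition is dependency-preserving.

none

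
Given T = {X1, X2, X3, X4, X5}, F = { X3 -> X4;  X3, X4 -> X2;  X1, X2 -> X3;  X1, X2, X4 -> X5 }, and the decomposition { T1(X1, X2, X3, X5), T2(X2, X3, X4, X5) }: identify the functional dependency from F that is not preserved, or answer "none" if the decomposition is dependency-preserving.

none

X3 → X4 lies within T2.
X3, X4 → X2 lies within T2.
X1, X2 → X3 lies within T1.
X1, X2, X4 → X5: restricted closure across fragments reaches X5.
Every dependency is enforceable on the fragments, so the decomposition is dependency-preserving.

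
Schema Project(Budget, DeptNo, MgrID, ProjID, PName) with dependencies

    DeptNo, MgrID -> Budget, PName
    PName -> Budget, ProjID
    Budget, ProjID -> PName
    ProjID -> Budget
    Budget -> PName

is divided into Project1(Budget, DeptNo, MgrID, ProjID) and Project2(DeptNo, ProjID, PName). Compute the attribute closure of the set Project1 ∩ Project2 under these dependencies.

Budget, DeptNo, ProjID, PName

Project1 ∩ Project2 = {DeptNo, ProjID}.
ProjID → Budget applies, adding Budget
Budget → PName applies, adding PName
Closure: {Budget, DeptNo, ProjID, PName}.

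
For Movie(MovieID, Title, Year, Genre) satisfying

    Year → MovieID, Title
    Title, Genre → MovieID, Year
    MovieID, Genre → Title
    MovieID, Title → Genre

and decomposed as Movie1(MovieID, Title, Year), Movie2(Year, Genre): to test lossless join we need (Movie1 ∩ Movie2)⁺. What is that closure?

MovieID, Title, Year, Genre

Movie1 ∩ Movie2 = {Year}.
Year → MovieID, Title applies, adding MovieID, Title
MovieID, Title → Genre applies, adding Genre
Closure: {MovieID, Title, Year, Genre}.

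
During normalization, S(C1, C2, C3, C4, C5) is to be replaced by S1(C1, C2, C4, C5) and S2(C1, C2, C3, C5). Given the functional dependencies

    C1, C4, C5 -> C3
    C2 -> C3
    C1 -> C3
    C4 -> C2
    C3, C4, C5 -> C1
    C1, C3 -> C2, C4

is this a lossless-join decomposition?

Common attributes: S1 ∩ S2 = {C1, C2, C5}.
Closure of {C1, C2, C5}: C2 → C3 applies, adding C3; C1, C3 → C2, C4 applies, adding C4. So (C1, C2, C5)⁺ = {C1, C2, C3, C4, C5}.
This closure contains every attribute of S1, so S1 ∩ S2 → S1. The join is lossless.

Yes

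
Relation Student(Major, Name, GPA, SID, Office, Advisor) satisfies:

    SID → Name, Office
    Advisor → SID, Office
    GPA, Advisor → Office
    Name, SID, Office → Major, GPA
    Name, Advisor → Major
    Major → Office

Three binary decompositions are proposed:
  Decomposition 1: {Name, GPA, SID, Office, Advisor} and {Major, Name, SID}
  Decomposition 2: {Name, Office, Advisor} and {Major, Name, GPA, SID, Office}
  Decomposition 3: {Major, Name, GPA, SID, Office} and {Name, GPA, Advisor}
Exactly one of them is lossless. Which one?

Decomposition 1: common = {Name, SID}, closure = {Major, Name, GPA, SID, Office} → lossless.
Decomposition 2: common = {Name, Office}, closure = {Name, Office} → lossy.
Decomposition 3: common = {Name, GPA}, closure = {Name, GPA} → lossy.

Decomposition 1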